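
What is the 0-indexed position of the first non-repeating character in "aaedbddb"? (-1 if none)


Input: aaedbddb
Character frequencies:
  'a': 2
  'b': 2
  'd': 3
  'e': 1
Scanning left to right for freq == 1:
  Position 0 ('a'): freq=2, skip
  Position 1 ('a'): freq=2, skip
  Position 2 ('e'): unique! => answer = 2

2


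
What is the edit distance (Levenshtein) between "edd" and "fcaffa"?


Computing edit distance: "edd" -> "fcaffa"
DP table:
           f    c    a    f    f    a
      0    1    2    3    4    5    6
  e   1    1    2    3    4    5    6
  d   2    2    2    3    4    5    6
  d   3    3    3    3    4    5    6
Edit distance = dp[3][6] = 6

6


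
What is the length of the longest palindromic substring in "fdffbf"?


Input: "fdffbf"
Checking substrings for palindromes:
  [0:3] "fdf" (len 3) => palindrome
  [3:6] "fbf" (len 3) => palindrome
  [2:4] "ff" (len 2) => palindrome
Longest palindromic substring: "fdf" with length 3

3


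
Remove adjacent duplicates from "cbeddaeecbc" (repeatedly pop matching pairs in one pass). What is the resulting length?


Input: cbeddaeecbc
Stack-based adjacent duplicate removal:
  Read 'c': push. Stack: c
  Read 'b': push. Stack: cb
  Read 'e': push. Stack: cbe
  Read 'd': push. Stack: cbed
  Read 'd': matches stack top 'd' => pop. Stack: cbe
  Read 'a': push. Stack: cbea
  Read 'e': push. Stack: cbeae
  Read 'e': matches stack top 'e' => pop. Stack: cbea
  Read 'c': push. Stack: cbeac
  Read 'b': push. Stack: cbeacb
  Read 'c': push. Stack: cbeacbc
Final stack: "cbeacbc" (length 7)

7


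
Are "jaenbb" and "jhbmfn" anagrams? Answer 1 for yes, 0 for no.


Strings: "jaenbb", "jhbmfn"
Sorted first:  abbejn
Sorted second: bfhjmn
Differ at position 0: 'a' vs 'b' => not anagrams

0


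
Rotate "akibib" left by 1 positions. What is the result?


Input: "akibib", rotate left by 1
First 1 characters: "a"
Remaining characters: "kibib"
Concatenate remaining + first: "kibib" + "a" = "kibiba"

kibiba


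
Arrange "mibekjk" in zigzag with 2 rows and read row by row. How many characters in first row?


Zigzag "mibekjk" into 2 rows:
Placing characters:
  'm' => row 0
  'i' => row 1
  'b' => row 0
  'e' => row 1
  'k' => row 0
  'j' => row 1
  'k' => row 0
Rows:
  Row 0: "mbkk"
  Row 1: "iej"
First row length: 4

4


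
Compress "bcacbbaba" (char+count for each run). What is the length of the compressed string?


Input: bcacbbaba
Runs:
  'b' x 1 => "b1"
  'c' x 1 => "c1"
  'a' x 1 => "a1"
  'c' x 1 => "c1"
  'b' x 2 => "b2"
  'a' x 1 => "a1"
  'b' x 1 => "b1"
  'a' x 1 => "a1"
Compressed: "b1c1a1c1b2a1b1a1"
Compressed length: 16

16


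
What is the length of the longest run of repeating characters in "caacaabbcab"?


Input: "caacaabbcab"
Scanning for longest run:
  Position 1 ('a'): new char, reset run to 1
  Position 2 ('a'): continues run of 'a', length=2
  Position 3 ('c'): new char, reset run to 1
  Position 4 ('a'): new char, reset run to 1
  Position 5 ('a'): continues run of 'a', length=2
  Position 6 ('b'): new char, reset run to 1
  Position 7 ('b'): continues run of 'b', length=2
  Position 8 ('c'): new char, reset run to 1
  Position 9 ('a'): new char, reset run to 1
  Position 10 ('b'): new char, reset run to 1
Longest run: 'a' with length 2

2


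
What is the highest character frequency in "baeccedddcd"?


Input: baeccedddcd
Character counts:
  'a': 1
  'b': 1
  'c': 3
  'd': 4
  'e': 2
Maximum frequency: 4

4


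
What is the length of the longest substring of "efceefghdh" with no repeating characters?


Input: "efceefghdh"
Sliding window (track last position of each char):
  Position 0 ('e'): window [0,0] length 1 -- new best
  Position 1 ('f'): window [0,1] length 2 -- new best
  Position 2 ('c'): window [0,2] length 3 -- new best
  Position 3 ('e'): repeat (last at 0), move window start to 1
  Position 3 ('e'): window [1,3] length 3
  Position 4 ('e'): repeat (last at 3), move window start to 4
  Position 4 ('e'): window [4,4] length 1
  Position 5 ('f'): window [4,5] length 2
  Position 6 ('g'): window [4,6] length 3
  Position 7 ('h'): window [4,7] length 4 -- new best
  Position 8 ('d'): window [4,8] length 5 -- new best
  Position 9 ('h'): repeat (last at 7), move window start to 8
  Position 9 ('h'): window [8,9] length 2
Longest substring with no repeats: "efghd" with length 5

5


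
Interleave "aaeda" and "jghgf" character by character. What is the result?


Interleaving "aaeda" and "jghgf":
  Position 0: 'a' from first, 'j' from second => "aj"
  Position 1: 'a' from first, 'g' from second => "ag"
  Position 2: 'e' from first, 'h' from second => "eh"
  Position 3: 'd' from first, 'g' from second => "dg"
  Position 4: 'a' from first, 'f' from second => "af"
Result: ajagehdgaf

ajagehdgaf


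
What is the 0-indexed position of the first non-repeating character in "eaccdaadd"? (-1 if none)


Input: eaccdaadd
Character frequencies:
  'a': 3
  'c': 2
  'd': 3
  'e': 1
Scanning left to right for freq == 1:
  Position 0 ('e'): unique! => answer = 0

0


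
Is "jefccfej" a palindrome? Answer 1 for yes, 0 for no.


Input: jefccfej
Reversed: jefccfej
  Compare pos 0 ('j') with pos 7 ('j'): match
  Compare pos 1 ('e') with pos 6 ('e'): match
  Compare pos 2 ('f') with pos 5 ('f'): match
  Compare pos 3 ('c') with pos 4 ('c'): match
Result: palindrome

1


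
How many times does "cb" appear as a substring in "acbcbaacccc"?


Searching for "cb" in "acbcbaacccc"
Scanning each position:
  Position 0: "ac" => no
  Position 1: "cb" => MATCH
  Position 2: "bc" => no
  Position 3: "cb" => MATCH
  Position 4: "ba" => no
  Position 5: "aa" => no
  Position 6: "ac" => no
  Position 7: "cc" => no
  Position 8: "cc" => no
  Position 9: "cc" => no
Total occurrences: 2

2


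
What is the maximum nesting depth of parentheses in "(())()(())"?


Input: "(())()(())"
Tracking depth:
  Position 0 '(': depth becomes 1
  Position 1 '(': depth becomes 2
  Position 2 ')': depth becomes 1
  Position 3 ')': depth becomes 0
  Position 4 '(': depth becomes 1
  Position 5 ')': depth becomes 0
  Position 6 '(': depth becomes 1
  Position 7 '(': depth becomes 2
  Position 8 ')': depth becomes 1
  Position 9 ')': depth becomes 0
Maximum depth reached: 2

2


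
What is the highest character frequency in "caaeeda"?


Input: caaeeda
Character counts:
  'a': 3
  'c': 1
  'd': 1
  'e': 2
Maximum frequency: 3

3


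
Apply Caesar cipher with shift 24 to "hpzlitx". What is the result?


Caesar cipher: shift "hpzlitx" by 24
  'h' (pos 7) + 24 = pos 5 = 'f'
  'p' (pos 15) + 24 = pos 13 = 'n'
  'z' (pos 25) + 24 = pos 23 = 'x'
  'l' (pos 11) + 24 = pos 9 = 'j'
  'i' (pos 8) + 24 = pos 6 = 'g'
  't' (pos 19) + 24 = pos 17 = 'r'
  'x' (pos 23) + 24 = pos 21 = 'v'
Result: fnxjgrv

fnxjgrv


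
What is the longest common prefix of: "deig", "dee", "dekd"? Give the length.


Words: deig, dee, dekd
  Position 0: all 'd' => match
  Position 1: all 'e' => match
  Position 2: ('i', 'e', 'k') => mismatch, stop
LCP = "de" (length 2)

2


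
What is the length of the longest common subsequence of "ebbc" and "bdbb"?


LCS of "ebbc" and "bdbb"
DP table:
           b    d    b    b
      0    0    0    0    0
  e   0    0    0    0    0
  b   0    1    1    1    1
  b   0    1    1    2    2
  c   0    1    1    2    2
LCS length = dp[4][4] = 2

2


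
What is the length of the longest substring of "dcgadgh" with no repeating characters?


Input: "dcgadgh"
Sliding window (track last position of each char):
  Position 0 ('d'): window [0,0] length 1 -- new best
  Position 1 ('c'): window [0,1] length 2 -- new best
  Position 2 ('g'): window [0,2] length 3 -- new best
  Position 3 ('a'): window [0,3] length 4 -- new best
  Position 4 ('d'): repeat (last at 0), move window start to 1
  Position 4 ('d'): window [1,4] length 4
  Position 5 ('g'): repeat (last at 2), move window start to 3
  Position 5 ('g'): window [3,5] length 3
  Position 6 ('h'): window [3,6] length 4
Longest substring with no repeats: "dcga" with length 4

4


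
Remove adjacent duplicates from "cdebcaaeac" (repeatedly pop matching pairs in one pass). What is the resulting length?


Input: cdebcaaeac
Stack-based adjacent duplicate removal:
  Read 'c': push. Stack: c
  Read 'd': push. Stack: cd
  Read 'e': push. Stack: cde
  Read 'b': push. Stack: cdeb
  Read 'c': push. Stack: cdebc
  Read 'a': push. Stack: cdebca
  Read 'a': matches stack top 'a' => pop. Stack: cdebc
  Read 'e': push. Stack: cdebce
  Read 'a': push. Stack: cdebcea
  Read 'c': push. Stack: cdebceac
Final stack: "cdebceac" (length 8)

8


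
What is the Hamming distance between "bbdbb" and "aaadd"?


Comparing "bbdbb" and "aaadd" position by position:
  Position 0: 'b' vs 'a' => differ
  Position 1: 'b' vs 'a' => differ
  Position 2: 'd' vs 'a' => differ
  Position 3: 'b' vs 'd' => differ
  Position 4: 'b' vs 'd' => differ
Total differences (Hamming distance): 5

5


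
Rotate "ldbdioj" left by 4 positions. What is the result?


Input: "ldbdioj", rotate left by 4
First 4 characters: "ldbd"
Remaining characters: "ioj"
Concatenate remaining + first: "ioj" + "ldbd" = "iojldbd"

iojldbd


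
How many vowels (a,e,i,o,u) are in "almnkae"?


Input: almnkae
Checking each character:
  'a' at position 0: vowel (running total: 1)
  'l' at position 1: consonant
  'm' at position 2: consonant
  'n' at position 3: consonant
  'k' at position 4: consonant
  'a' at position 5: vowel (running total: 2)
  'e' at position 6: vowel (running total: 3)
Total vowels: 3

3


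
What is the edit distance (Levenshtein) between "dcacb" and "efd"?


Computing edit distance: "dcacb" -> "efd"
DP table:
           e    f    d
      0    1    2    3
  d   1    1    2    2
  c   2    2    2    3
  a   3    3    3    3
  c   4    4    4    4
  b   5    5    5    5
Edit distance = dp[5][3] = 5

5


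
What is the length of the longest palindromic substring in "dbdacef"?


Input: "dbdacef"
Checking substrings for palindromes:
  [0:3] "dbd" (len 3) => palindrome
Longest palindromic substring: "dbd" with length 3

3


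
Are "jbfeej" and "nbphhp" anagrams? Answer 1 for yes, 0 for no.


Strings: "jbfeej", "nbphhp"
Sorted first:  beefjj
Sorted second: bhhnpp
Differ at position 1: 'e' vs 'h' => not anagrams

0


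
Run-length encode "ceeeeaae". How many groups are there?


Input: ceeeeaae
Scanning for consecutive runs:
  Group 1: 'c' x 1 (positions 0-0)
  Group 2: 'e' x 4 (positions 1-4)
  Group 3: 'a' x 2 (positions 5-6)
  Group 4: 'e' x 1 (positions 7-7)
Total groups: 4

4


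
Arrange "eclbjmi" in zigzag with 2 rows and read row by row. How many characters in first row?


Zigzag "eclbjmi" into 2 rows:
Placing characters:
  'e' => row 0
  'c' => row 1
  'l' => row 0
  'b' => row 1
  'j' => row 0
  'm' => row 1
  'i' => row 0
Rows:
  Row 0: "elji"
  Row 1: "cbm"
First row length: 4

4


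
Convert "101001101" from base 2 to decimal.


Input: "101001101" in base 2
Positional expansion:
  Digit '1' (value 1) x 2^8 = 256
  Digit '0' (value 0) x 2^7 = 0
  Digit '1' (value 1) x 2^6 = 64
  Digit '0' (value 0) x 2^5 = 0
  Digit '0' (value 0) x 2^4 = 0
  Digit '1' (value 1) x 2^3 = 8
  Digit '1' (value 1) x 2^2 = 4
  Digit '0' (value 0) x 2^1 = 0
  Digit '1' (value 1) x 2^0 = 1
Sum = 333

333


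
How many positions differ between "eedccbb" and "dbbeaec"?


Comparing "eedccbb" and "dbbeaec" position by position:
  Position 0: 'e' vs 'd' => DIFFER
  Position 1: 'e' vs 'b' => DIFFER
  Position 2: 'd' vs 'b' => DIFFER
  Position 3: 'c' vs 'e' => DIFFER
  Position 4: 'c' vs 'a' => DIFFER
  Position 5: 'b' vs 'e' => DIFFER
  Position 6: 'b' vs 'c' => DIFFER
Positions that differ: 7

7


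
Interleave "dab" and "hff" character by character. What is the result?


Interleaving "dab" and "hff":
  Position 0: 'd' from first, 'h' from second => "dh"
  Position 1: 'a' from first, 'f' from second => "af"
  Position 2: 'b' from first, 'f' from second => "bf"
Result: dhafbf

dhafbf


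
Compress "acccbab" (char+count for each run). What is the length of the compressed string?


Input: acccbab
Runs:
  'a' x 1 => "a1"
  'c' x 3 => "c3"
  'b' x 1 => "b1"
  'a' x 1 => "a1"
  'b' x 1 => "b1"
Compressed: "a1c3b1a1b1"
Compressed length: 10

10


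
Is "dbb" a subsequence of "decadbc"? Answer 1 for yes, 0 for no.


Check if "dbb" is a subsequence of "decadbc"
Greedy scan:
  Position 0 ('d'): matches sub[0] = 'd'
  Position 1 ('e'): no match needed
  Position 2 ('c'): no match needed
  Position 3 ('a'): no match needed
  Position 4 ('d'): no match needed
  Position 5 ('b'): matches sub[1] = 'b'
  Position 6 ('c'): no match needed
Only matched 2/3 characters => not a subsequence

0


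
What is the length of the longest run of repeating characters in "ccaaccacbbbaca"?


Input: "ccaaccacbbbaca"
Scanning for longest run:
  Position 1 ('c'): continues run of 'c', length=2
  Position 2 ('a'): new char, reset run to 1
  Position 3 ('a'): continues run of 'a', length=2
  Position 4 ('c'): new char, reset run to 1
  Position 5 ('c'): continues run of 'c', length=2
  Position 6 ('a'): new char, reset run to 1
  Position 7 ('c'): new char, reset run to 1
  Position 8 ('b'): new char, reset run to 1
  Position 9 ('b'): continues run of 'b', length=2
  Position 10 ('b'): continues run of 'b', length=3
  Position 11 ('a'): new char, reset run to 1
  Position 12 ('c'): new char, reset run to 1
  Position 13 ('a'): new char, reset run to 1
Longest run: 'b' with length 3

3


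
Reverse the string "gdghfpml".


Input: gdghfpml
Reading characters right to left:
  Position 7: 'l'
  Position 6: 'm'
  Position 5: 'p'
  Position 4: 'f'
  Position 3: 'h'
  Position 2: 'g'
  Position 1: 'd'
  Position 0: 'g'
Reversed: lmpfhgdg

lmpfhgdg


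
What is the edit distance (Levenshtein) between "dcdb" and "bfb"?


Computing edit distance: "dcdb" -> "bfb"
DP table:
           b    f    b
      0    1    2    3
  d   1    1    2    3
  c   2    2    2    3
  d   3    3    3    3
  b   4    3    4    3
Edit distance = dp[4][3] = 3

3


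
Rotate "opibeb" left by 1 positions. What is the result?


Input: "opibeb", rotate left by 1
First 1 characters: "o"
Remaining characters: "pibeb"
Concatenate remaining + first: "pibeb" + "o" = "pibebo"

pibebo


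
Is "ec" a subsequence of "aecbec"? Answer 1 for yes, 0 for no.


Check if "ec" is a subsequence of "aecbec"
Greedy scan:
  Position 0 ('a'): no match needed
  Position 1 ('e'): matches sub[0] = 'e'
  Position 2 ('c'): matches sub[1] = 'c'
  Position 3 ('b'): no match needed
  Position 4 ('e'): no match needed
  Position 5 ('c'): no match needed
All 2 characters matched => is a subsequence

1


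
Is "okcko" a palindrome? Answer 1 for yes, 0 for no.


Input: okcko
Reversed: okcko
  Compare pos 0 ('o') with pos 4 ('o'): match
  Compare pos 1 ('k') with pos 3 ('k'): match
Result: palindrome

1


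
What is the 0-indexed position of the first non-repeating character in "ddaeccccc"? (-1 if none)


Input: ddaeccccc
Character frequencies:
  'a': 1
  'c': 5
  'd': 2
  'e': 1
Scanning left to right for freq == 1:
  Position 0 ('d'): freq=2, skip
  Position 1 ('d'): freq=2, skip
  Position 2 ('a'): unique! => answer = 2

2


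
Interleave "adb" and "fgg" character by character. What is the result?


Interleaving "adb" and "fgg":
  Position 0: 'a' from first, 'f' from second => "af"
  Position 1: 'd' from first, 'g' from second => "dg"
  Position 2: 'b' from first, 'g' from second => "bg"
Result: afdgbg

afdgbg


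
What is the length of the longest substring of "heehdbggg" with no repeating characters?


Input: "heehdbggg"
Sliding window (track last position of each char):
  Position 0 ('h'): window [0,0] length 1 -- new best
  Position 1 ('e'): window [0,1] length 2 -- new best
  Position 2 ('e'): repeat (last at 1), move window start to 2
  Position 2 ('e'): window [2,2] length 1
  Position 3 ('h'): window [2,3] length 2
  Position 4 ('d'): window [2,4] length 3 -- new best
  Position 5 ('b'): window [2,5] length 4 -- new best
  Position 6 ('g'): window [2,6] length 5 -- new best
  Position 7 ('g'): repeat (last at 6), move window start to 7
  Position 7 ('g'): window [7,7] length 1
  Position 8 ('g'): repeat (last at 7), move window start to 8
  Position 8 ('g'): window [8,8] length 1
Longest substring with no repeats: "ehdbg" with length 5

5


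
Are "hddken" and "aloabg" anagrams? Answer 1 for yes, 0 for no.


Strings: "hddken", "aloabg"
Sorted first:  ddehkn
Sorted second: aabglo
Differ at position 0: 'd' vs 'a' => not anagrams

0


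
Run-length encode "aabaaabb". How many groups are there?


Input: aabaaabb
Scanning for consecutive runs:
  Group 1: 'a' x 2 (positions 0-1)
  Group 2: 'b' x 1 (positions 2-2)
  Group 3: 'a' x 3 (positions 3-5)
  Group 4: 'b' x 2 (positions 6-7)
Total groups: 4

4


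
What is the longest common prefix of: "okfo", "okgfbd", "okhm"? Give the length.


Words: okfo, okgfbd, okhm
  Position 0: all 'o' => match
  Position 1: all 'k' => match
  Position 2: ('f', 'g', 'h') => mismatch, stop
LCP = "ok" (length 2)

2


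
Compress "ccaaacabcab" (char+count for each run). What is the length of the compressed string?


Input: ccaaacabcab
Runs:
  'c' x 2 => "c2"
  'a' x 3 => "a3"
  'c' x 1 => "c1"
  'a' x 1 => "a1"
  'b' x 1 => "b1"
  'c' x 1 => "c1"
  'a' x 1 => "a1"
  'b' x 1 => "b1"
Compressed: "c2a3c1a1b1c1a1b1"
Compressed length: 16

16


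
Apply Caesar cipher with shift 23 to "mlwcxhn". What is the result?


Caesar cipher: shift "mlwcxhn" by 23
  'm' (pos 12) + 23 = pos 9 = 'j'
  'l' (pos 11) + 23 = pos 8 = 'i'
  'w' (pos 22) + 23 = pos 19 = 't'
  'c' (pos 2) + 23 = pos 25 = 'z'
  'x' (pos 23) + 23 = pos 20 = 'u'
  'h' (pos 7) + 23 = pos 4 = 'e'
  'n' (pos 13) + 23 = pos 10 = 'k'
Result: jitzuek

jitzuek


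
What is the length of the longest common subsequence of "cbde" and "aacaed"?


LCS of "cbde" and "aacaed"
DP table:
           a    a    c    a    e    d
      0    0    0    0    0    0    0
  c   0    0    0    1    1    1    1
  b   0    0    0    1    1    1    1
  d   0    0    0    1    1    1    2
  e   0    0    0    1    1    2    2
LCS length = dp[4][6] = 2

2


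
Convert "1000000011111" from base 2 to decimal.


Input: "1000000011111" in base 2
Positional expansion:
  Digit '1' (value 1) x 2^12 = 4096
  Digit '0' (value 0) x 2^11 = 0
  Digit '0' (value 0) x 2^10 = 0
  Digit '0' (value 0) x 2^9 = 0
  Digit '0' (value 0) x 2^8 = 0
  Digit '0' (value 0) x 2^7 = 0
  Digit '0' (value 0) x 2^6 = 0
  Digit '0' (value 0) x 2^5 = 0
  Digit '1' (value 1) x 2^4 = 16
  Digit '1' (value 1) x 2^3 = 8
  Digit '1' (value 1) x 2^2 = 4
  Digit '1' (value 1) x 2^1 = 2
  Digit '1' (value 1) x 2^0 = 1
Sum = 4127

4127


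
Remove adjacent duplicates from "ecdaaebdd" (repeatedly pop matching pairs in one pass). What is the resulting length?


Input: ecdaaebdd
Stack-based adjacent duplicate removal:
  Read 'e': push. Stack: e
  Read 'c': push. Stack: ec
  Read 'd': push. Stack: ecd
  Read 'a': push. Stack: ecda
  Read 'a': matches stack top 'a' => pop. Stack: ecd
  Read 'e': push. Stack: ecde
  Read 'b': push. Stack: ecdeb
  Read 'd': push. Stack: ecdebd
  Read 'd': matches stack top 'd' => pop. Stack: ecdeb
Final stack: "ecdeb" (length 5)

5


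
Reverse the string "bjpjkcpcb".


Input: bjpjkcpcb
Reading characters right to left:
  Position 8: 'b'
  Position 7: 'c'
  Position 6: 'p'
  Position 5: 'c'
  Position 4: 'k'
  Position 3: 'j'
  Position 2: 'p'
  Position 1: 'j'
  Position 0: 'b'
Reversed: bcpckjpjb

bcpckjpjb


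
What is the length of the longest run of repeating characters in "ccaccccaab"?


Input: "ccaccccaab"
Scanning for longest run:
  Position 1 ('c'): continues run of 'c', length=2
  Position 2 ('a'): new char, reset run to 1
  Position 3 ('c'): new char, reset run to 1
  Position 4 ('c'): continues run of 'c', length=2
  Position 5 ('c'): continues run of 'c', length=3
  Position 6 ('c'): continues run of 'c', length=4
  Position 7 ('a'): new char, reset run to 1
  Position 8 ('a'): continues run of 'a', length=2
  Position 9 ('b'): new char, reset run to 1
Longest run: 'c' with length 4

4


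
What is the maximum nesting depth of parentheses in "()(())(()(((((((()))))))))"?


Input: "()(())(()(((((((()))))))))"
Tracking depth:
  Position 0 '(': depth becomes 1
  Position 1 ')': depth becomes 0
  Position 2 '(': depth becomes 1
  Position 3 '(': depth becomes 2
  Position 4 ')': depth becomes 1
  Position 5 ')': depth becomes 0
  Position 6 '(': depth becomes 1
  Position 7 '(': depth becomes 2
  Position 8 ')': depth becomes 1
  Position 9 '(': depth becomes 2
  Position 10 '(': depth becomes 3
  Position 11 '(': depth becomes 4
  Position 12 '(': depth becomes 5
  Position 13 '(': depth becomes 6
  Position 14 '(': depth becomes 7
  Position 15 '(': depth becomes 8
  Position 16 '(': depth becomes 9
  Position 17 ')': depth becomes 8
  Position 18 ')': depth becomes 7
  Position 19 ')': depth becomes 6
  Position 20 ')': depth becomes 5
  Position 21 ')': depth becomes 4
  Position 22 ')': depth becomes 3
  Position 23 ')': depth becomes 2
  Position 24 ')': depth becomes 1
  Position 25 ')': depth becomes 0
Maximum depth reached: 9

9


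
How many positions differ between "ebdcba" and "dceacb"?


Comparing "ebdcba" and "dceacb" position by position:
  Position 0: 'e' vs 'd' => DIFFER
  Position 1: 'b' vs 'c' => DIFFER
  Position 2: 'd' vs 'e' => DIFFER
  Position 3: 'c' vs 'a' => DIFFER
  Position 4: 'b' vs 'c' => DIFFER
  Position 5: 'a' vs 'b' => DIFFER
Positions that differ: 6

6


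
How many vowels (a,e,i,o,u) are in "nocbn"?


Input: nocbn
Checking each character:
  'n' at position 0: consonant
  'o' at position 1: vowel (running total: 1)
  'c' at position 2: consonant
  'b' at position 3: consonant
  'n' at position 4: consonant
Total vowels: 1

1


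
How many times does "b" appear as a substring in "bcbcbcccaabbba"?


Searching for "b" in "bcbcbcccaabbba"
Scanning each position:
  Position 0: "b" => MATCH
  Position 1: "c" => no
  Position 2: "b" => MATCH
  Position 3: "c" => no
  Position 4: "b" => MATCH
  Position 5: "c" => no
  Position 6: "c" => no
  Position 7: "c" => no
  Position 8: "a" => no
  Position 9: "a" => no
  Position 10: "b" => MATCH
  Position 11: "b" => MATCH
  Position 12: "b" => MATCH
  Position 13: "a" => no
Total occurrences: 6

6


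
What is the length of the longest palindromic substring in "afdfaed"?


Input: "afdfaed"
Checking substrings for palindromes:
  [0:5] "afdfa" (len 5) => palindrome
  [1:4] "fdf" (len 3) => palindrome
Longest palindromic substring: "afdfa" with length 5

5


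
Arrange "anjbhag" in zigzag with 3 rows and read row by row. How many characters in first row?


Zigzag "anjbhag" into 3 rows:
Placing characters:
  'a' => row 0
  'n' => row 1
  'j' => row 2
  'b' => row 1
  'h' => row 0
  'a' => row 1
  'g' => row 2
Rows:
  Row 0: "ah"
  Row 1: "nba"
  Row 2: "jg"
First row length: 2

2


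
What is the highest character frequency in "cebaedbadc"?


Input: cebaedbadc
Character counts:
  'a': 2
  'b': 2
  'c': 2
  'd': 2
  'e': 2
Maximum frequency: 2

2


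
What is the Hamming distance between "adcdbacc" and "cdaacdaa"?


Comparing "adcdbacc" and "cdaacdaa" position by position:
  Position 0: 'a' vs 'c' => differ
  Position 1: 'd' vs 'd' => same
  Position 2: 'c' vs 'a' => differ
  Position 3: 'd' vs 'a' => differ
  Position 4: 'b' vs 'c' => differ
  Position 5: 'a' vs 'd' => differ
  Position 6: 'c' vs 'a' => differ
  Position 7: 'c' vs 'a' => differ
Total differences (Hamming distance): 7

7


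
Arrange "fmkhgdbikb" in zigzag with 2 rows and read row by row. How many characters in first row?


Zigzag "fmkhgdbikb" into 2 rows:
Placing characters:
  'f' => row 0
  'm' => row 1
  'k' => row 0
  'h' => row 1
  'g' => row 0
  'd' => row 1
  'b' => row 0
  'i' => row 1
  'k' => row 0
  'b' => row 1
Rows:
  Row 0: "fkgbk"
  Row 1: "mhdib"
First row length: 5

5


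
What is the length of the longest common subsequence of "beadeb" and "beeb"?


LCS of "beadeb" and "beeb"
DP table:
           b    e    e    b
      0    0    0    0    0
  b   0    1    1    1    1
  e   0    1    2    2    2
  a   0    1    2    2    2
  d   0    1    2    2    2
  e   0    1    2    3    3
  b   0    1    2    3    4
LCS length = dp[6][4] = 4

4


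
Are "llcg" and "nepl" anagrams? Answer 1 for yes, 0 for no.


Strings: "llcg", "nepl"
Sorted first:  cgll
Sorted second: elnp
Differ at position 0: 'c' vs 'e' => not anagrams

0


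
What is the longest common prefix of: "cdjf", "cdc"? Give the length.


Words: cdjf, cdc
  Position 0: all 'c' => match
  Position 1: all 'd' => match
  Position 2: ('j', 'c') => mismatch, stop
LCP = "cd" (length 2)

2


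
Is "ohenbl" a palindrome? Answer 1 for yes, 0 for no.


Input: ohenbl
Reversed: lbneho
  Compare pos 0 ('o') with pos 5 ('l'): MISMATCH
  Compare pos 1 ('h') with pos 4 ('b'): MISMATCH
  Compare pos 2 ('e') with pos 3 ('n'): MISMATCH
Result: not a palindrome

0


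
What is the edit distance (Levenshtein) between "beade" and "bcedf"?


Computing edit distance: "beade" -> "bcedf"
DP table:
           b    c    e    d    f
      0    1    2    3    4    5
  b   1    0    1    2    3    4
  e   2    1    1    1    2    3
  a   3    2    2    2    2    3
  d   4    3    3    3    2    3
  e   5    4    4    3    3    3
Edit distance = dp[5][5] = 3

3


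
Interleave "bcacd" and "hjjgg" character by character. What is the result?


Interleaving "bcacd" and "hjjgg":
  Position 0: 'b' from first, 'h' from second => "bh"
  Position 1: 'c' from first, 'j' from second => "cj"
  Position 2: 'a' from first, 'j' from second => "aj"
  Position 3: 'c' from first, 'g' from second => "cg"
  Position 4: 'd' from first, 'g' from second => "dg"
Result: bhcjajcgdg

bhcjajcgdg


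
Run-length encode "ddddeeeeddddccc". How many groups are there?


Input: ddddeeeeddddccc
Scanning for consecutive runs:
  Group 1: 'd' x 4 (positions 0-3)
  Group 2: 'e' x 4 (positions 4-7)
  Group 3: 'd' x 4 (positions 8-11)
  Group 4: 'c' x 3 (positions 12-14)
Total groups: 4

4


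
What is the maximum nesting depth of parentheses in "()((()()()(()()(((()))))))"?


Input: "()((()()()(()()(((()))))))"
Tracking depth:
  Position 0 '(': depth becomes 1
  Position 1 ')': depth becomes 0
  Position 2 '(': depth becomes 1
  Position 3 '(': depth becomes 2
  Position 4 '(': depth becomes 3
  Position 5 ')': depth becomes 2
  Position 6 '(': depth becomes 3
  Position 7 ')': depth becomes 2
  Position 8 '(': depth becomes 3
  Position 9 ')': depth becomes 2
  Position 10 '(': depth becomes 3
  Position 11 '(': depth becomes 4
  Position 12 ')': depth becomes 3
  Position 13 '(': depth becomes 4
  Position 14 ')': depth becomes 3
  Position 15 '(': depth becomes 4
  Position 16 '(': depth becomes 5
  Position 17 '(': depth becomes 6
  Position 18 '(': depth becomes 7
  Position 19 ')': depth becomes 6
  Position 20 ')': depth becomes 5
  Position 21 ')': depth becomes 4
  Position 22 ')': depth becomes 3
  Position 23 ')': depth becomes 2
  Position 24 ')': depth becomes 1
  Position 25 ')': depth becomes 0
Maximum depth reached: 7

7


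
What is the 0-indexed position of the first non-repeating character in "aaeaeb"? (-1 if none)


Input: aaeaeb
Character frequencies:
  'a': 3
  'b': 1
  'e': 2
Scanning left to right for freq == 1:
  Position 0 ('a'): freq=3, skip
  Position 1 ('a'): freq=3, skip
  Position 2 ('e'): freq=2, skip
  Position 3 ('a'): freq=3, skip
  Position 4 ('e'): freq=2, skip
  Position 5 ('b'): unique! => answer = 5

5


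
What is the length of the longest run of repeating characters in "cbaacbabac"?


Input: "cbaacbabac"
Scanning for longest run:
  Position 1 ('b'): new char, reset run to 1
  Position 2 ('a'): new char, reset run to 1
  Position 3 ('a'): continues run of 'a', length=2
  Position 4 ('c'): new char, reset run to 1
  Position 5 ('b'): new char, reset run to 1
  Position 6 ('a'): new char, reset run to 1
  Position 7 ('b'): new char, reset run to 1
  Position 8 ('a'): new char, reset run to 1
  Position 9 ('c'): new char, reset run to 1
Longest run: 'a' with length 2

2


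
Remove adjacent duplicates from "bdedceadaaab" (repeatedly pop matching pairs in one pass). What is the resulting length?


Input: bdedceadaaab
Stack-based adjacent duplicate removal:
  Read 'b': push. Stack: b
  Read 'd': push. Stack: bd
  Read 'e': push. Stack: bde
  Read 'd': push. Stack: bded
  Read 'c': push. Stack: bdedc
  Read 'e': push. Stack: bdedce
  Read 'a': push. Stack: bdedcea
  Read 'd': push. Stack: bdedcead
  Read 'a': push. Stack: bdedceada
  Read 'a': matches stack top 'a' => pop. Stack: bdedcead
  Read 'a': push. Stack: bdedceada
  Read 'b': push. Stack: bdedceadab
Final stack: "bdedceadab" (length 10)

10


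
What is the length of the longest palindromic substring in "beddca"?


Input: "beddca"
Checking substrings for palindromes:
  [2:4] "dd" (len 2) => palindrome
Longest palindromic substring: "dd" with length 2

2


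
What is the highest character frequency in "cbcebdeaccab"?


Input: cbcebdeaccab
Character counts:
  'a': 2
  'b': 3
  'c': 4
  'd': 1
  'e': 2
Maximum frequency: 4

4


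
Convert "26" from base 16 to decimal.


Input: "26" in base 16
Positional expansion:
  Digit '2' (value 2) x 16^1 = 32
  Digit '6' (value 6) x 16^0 = 6
Sum = 38

38


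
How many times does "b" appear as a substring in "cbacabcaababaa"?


Searching for "b" in "cbacabcaababaa"
Scanning each position:
  Position 0: "c" => no
  Position 1: "b" => MATCH
  Position 2: "a" => no
  Position 3: "c" => no
  Position 4: "a" => no
  Position 5: "b" => MATCH
  Position 6: "c" => no
  Position 7: "a" => no
  Position 8: "a" => no
  Position 9: "b" => MATCH
  Position 10: "a" => no
  Position 11: "b" => MATCH
  Position 12: "a" => no
  Position 13: "a" => no
Total occurrences: 4

4


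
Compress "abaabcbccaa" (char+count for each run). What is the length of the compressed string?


Input: abaabcbccaa
Runs:
  'a' x 1 => "a1"
  'b' x 1 => "b1"
  'a' x 2 => "a2"
  'b' x 1 => "b1"
  'c' x 1 => "c1"
  'b' x 1 => "b1"
  'c' x 2 => "c2"
  'a' x 2 => "a2"
Compressed: "a1b1a2b1c1b1c2a2"
Compressed length: 16

16


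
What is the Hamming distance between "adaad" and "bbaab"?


Comparing "adaad" and "bbaab" position by position:
  Position 0: 'a' vs 'b' => differ
  Position 1: 'd' vs 'b' => differ
  Position 2: 'a' vs 'a' => same
  Position 3: 'a' vs 'a' => same
  Position 4: 'd' vs 'b' => differ
Total differences (Hamming distance): 3

3


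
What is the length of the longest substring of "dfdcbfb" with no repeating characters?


Input: "dfdcbfb"
Sliding window (track last position of each char):
  Position 0 ('d'): window [0,0] length 1 -- new best
  Position 1 ('f'): window [0,1] length 2 -- new best
  Position 2 ('d'): repeat (last at 0), move window start to 1
  Position 2 ('d'): window [1,2] length 2
  Position 3 ('c'): window [1,3] length 3 -- new best
  Position 4 ('b'): window [1,4] length 4 -- new best
  Position 5 ('f'): repeat (last at 1), move window start to 2
  Position 5 ('f'): window [2,5] length 4
  Position 6 ('b'): repeat (last at 4), move window start to 5
  Position 6 ('b'): window [5,6] length 2
Longest substring with no repeats: "fdcb" with length 4

4


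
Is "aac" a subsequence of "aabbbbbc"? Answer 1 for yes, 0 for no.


Check if "aac" is a subsequence of "aabbbbbc"
Greedy scan:
  Position 0 ('a'): matches sub[0] = 'a'
  Position 1 ('a'): matches sub[1] = 'a'
  Position 2 ('b'): no match needed
  Position 3 ('b'): no match needed
  Position 4 ('b'): no match needed
  Position 5 ('b'): no match needed
  Position 6 ('b'): no match needed
  Position 7 ('c'): matches sub[2] = 'c'
All 3 characters matched => is a subsequence

1


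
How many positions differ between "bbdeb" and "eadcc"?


Comparing "bbdeb" and "eadcc" position by position:
  Position 0: 'b' vs 'e' => DIFFER
  Position 1: 'b' vs 'a' => DIFFER
  Position 2: 'd' vs 'd' => same
  Position 3: 'e' vs 'c' => DIFFER
  Position 4: 'b' vs 'c' => DIFFER
Positions that differ: 4

4


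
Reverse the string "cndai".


Input: cndai
Reading characters right to left:
  Position 4: 'i'
  Position 3: 'a'
  Position 2: 'd'
  Position 1: 'n'
  Position 0: 'c'
Reversed: iadnc

iadnc


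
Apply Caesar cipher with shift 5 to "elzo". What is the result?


Caesar cipher: shift "elzo" by 5
  'e' (pos 4) + 5 = pos 9 = 'j'
  'l' (pos 11) + 5 = pos 16 = 'q'
  'z' (pos 25) + 5 = pos 4 = 'e'
  'o' (pos 14) + 5 = pos 19 = 't'
Result: jqet

jqet


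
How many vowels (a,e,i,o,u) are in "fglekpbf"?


Input: fglekpbf
Checking each character:
  'f' at position 0: consonant
  'g' at position 1: consonant
  'l' at position 2: consonant
  'e' at position 3: vowel (running total: 1)
  'k' at position 4: consonant
  'p' at position 5: consonant
  'b' at position 6: consonant
  'f' at position 7: consonant
Total vowels: 1

1


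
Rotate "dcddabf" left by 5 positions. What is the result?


Input: "dcddabf", rotate left by 5
First 5 characters: "dcdda"
Remaining characters: "bf"
Concatenate remaining + first: "bf" + "dcdda" = "bfdcdda"

bfdcdda


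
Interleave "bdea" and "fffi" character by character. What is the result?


Interleaving "bdea" and "fffi":
  Position 0: 'b' from first, 'f' from second => "bf"
  Position 1: 'd' from first, 'f' from second => "df"
  Position 2: 'e' from first, 'f' from second => "ef"
  Position 3: 'a' from first, 'i' from second => "ai"
Result: bfdfefai

bfdfefai


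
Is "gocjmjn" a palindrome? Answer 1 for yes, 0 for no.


Input: gocjmjn
Reversed: njmjcog
  Compare pos 0 ('g') with pos 6 ('n'): MISMATCH
  Compare pos 1 ('o') with pos 5 ('j'): MISMATCH
  Compare pos 2 ('c') with pos 4 ('m'): MISMATCH
Result: not a palindrome

0


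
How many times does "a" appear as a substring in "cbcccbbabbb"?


Searching for "a" in "cbcccbbabbb"
Scanning each position:
  Position 0: "c" => no
  Position 1: "b" => no
  Position 2: "c" => no
  Position 3: "c" => no
  Position 4: "c" => no
  Position 5: "b" => no
  Position 6: "b" => no
  Position 7: "a" => MATCH
  Position 8: "b" => no
  Position 9: "b" => no
  Position 10: "b" => no
Total occurrences: 1

1


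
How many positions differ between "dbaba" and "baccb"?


Comparing "dbaba" and "baccb" position by position:
  Position 0: 'd' vs 'b' => DIFFER
  Position 1: 'b' vs 'a' => DIFFER
  Position 2: 'a' vs 'c' => DIFFER
  Position 3: 'b' vs 'c' => DIFFER
  Position 4: 'a' vs 'b' => DIFFER
Positions that differ: 5

5


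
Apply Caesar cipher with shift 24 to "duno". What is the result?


Caesar cipher: shift "duno" by 24
  'd' (pos 3) + 24 = pos 1 = 'b'
  'u' (pos 20) + 24 = pos 18 = 's'
  'n' (pos 13) + 24 = pos 11 = 'l'
  'o' (pos 14) + 24 = pos 12 = 'm'
Result: bslm

bslm


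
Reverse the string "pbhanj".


Input: pbhanj
Reading characters right to left:
  Position 5: 'j'
  Position 4: 'n'
  Position 3: 'a'
  Position 2: 'h'
  Position 1: 'b'
  Position 0: 'p'
Reversed: jnahbp

jnahbp


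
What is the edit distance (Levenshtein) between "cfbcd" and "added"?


Computing edit distance: "cfbcd" -> "added"
DP table:
           a    d    d    e    d
      0    1    2    3    4    5
  c   1    1    2    3    4    5
  f   2    2    2    3    4    5
  b   3    3    3    3    4    5
  c   4    4    4    4    4    5
  d   5    5    4    4    5    4
Edit distance = dp[5][5] = 4

4


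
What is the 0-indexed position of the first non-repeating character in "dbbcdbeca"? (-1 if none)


Input: dbbcdbeca
Character frequencies:
  'a': 1
  'b': 3
  'c': 2
  'd': 2
  'e': 1
Scanning left to right for freq == 1:
  Position 0 ('d'): freq=2, skip
  Position 1 ('b'): freq=3, skip
  Position 2 ('b'): freq=3, skip
  Position 3 ('c'): freq=2, skip
  Position 4 ('d'): freq=2, skip
  Position 5 ('b'): freq=3, skip
  Position 6 ('e'): unique! => answer = 6

6


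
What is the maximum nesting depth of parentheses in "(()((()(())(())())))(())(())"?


Input: "(()((()(())(())())))(())(())"
Tracking depth:
  Position 0 '(': depth becomes 1
  Position 1 '(': depth becomes 2
  Position 2 ')': depth becomes 1
  Position 3 '(': depth becomes 2
  Position 4 '(': depth becomes 3
  Position 5 '(': depth becomes 4
  Position 6 ')': depth becomes 3
  Position 7 '(': depth becomes 4
  Position 8 '(': depth becomes 5
  Position 9 ')': depth becomes 4
  Position 10 ')': depth becomes 3
  Position 11 '(': depth becomes 4
  Position 12 '(': depth becomes 5
  Position 13 ')': depth becomes 4
  Position 14 ')': depth becomes 3
  Position 15 '(': depth becomes 4
  Position 16 ')': depth becomes 3
  Position 17 ')': depth becomes 2
  Position 18 ')': depth becomes 1
  Position 19 ')': depth becomes 0
  Position 20 '(': depth becomes 1
  Position 21 '(': depth becomes 2
  Position 22 ')': depth becomes 1
  Position 23 ')': depth becomes 0
  Position 24 '(': depth becomes 1
  Position 25 '(': depth becomes 2
  Position 26 ')': depth becomes 1
  Position 27 ')': depth becomes 0
Maximum depth reached: 5

5


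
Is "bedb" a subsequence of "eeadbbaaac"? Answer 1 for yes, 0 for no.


Check if "bedb" is a subsequence of "eeadbbaaac"
Greedy scan:
  Position 0 ('e'): no match needed
  Position 1 ('e'): no match needed
  Position 2 ('a'): no match needed
  Position 3 ('d'): no match needed
  Position 4 ('b'): matches sub[0] = 'b'
  Position 5 ('b'): no match needed
  Position 6 ('a'): no match needed
  Position 7 ('a'): no match needed
  Position 8 ('a'): no match needed
  Position 9 ('c'): no match needed
Only matched 1/4 characters => not a subsequence

0


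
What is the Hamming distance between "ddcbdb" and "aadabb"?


Comparing "ddcbdb" and "aadabb" position by position:
  Position 0: 'd' vs 'a' => differ
  Position 1: 'd' vs 'a' => differ
  Position 2: 'c' vs 'd' => differ
  Position 3: 'b' vs 'a' => differ
  Position 4: 'd' vs 'b' => differ
  Position 5: 'b' vs 'b' => same
Total differences (Hamming distance): 5

5


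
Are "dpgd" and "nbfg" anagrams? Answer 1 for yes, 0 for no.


Strings: "dpgd", "nbfg"
Sorted first:  ddgp
Sorted second: bfgn
Differ at position 0: 'd' vs 'b' => not anagrams

0


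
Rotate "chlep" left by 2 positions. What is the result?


Input: "chlep", rotate left by 2
First 2 characters: "ch"
Remaining characters: "lep"
Concatenate remaining + first: "lep" + "ch" = "lepch"

lepch


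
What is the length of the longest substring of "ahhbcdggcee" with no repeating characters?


Input: "ahhbcdggcee"
Sliding window (track last position of each char):
  Position 0 ('a'): window [0,0] length 1 -- new best
  Position 1 ('h'): window [0,1] length 2 -- new best
  Position 2 ('h'): repeat (last at 1), move window start to 2
  Position 2 ('h'): window [2,2] length 1
  Position 3 ('b'): window [2,3] length 2
  Position 4 ('c'): window [2,4] length 3 -- new best
  Position 5 ('d'): window [2,5] length 4 -- new best
  Position 6 ('g'): window [2,6] length 5 -- new best
  Position 7 ('g'): repeat (last at 6), move window start to 7
  Position 7 ('g'): window [7,7] length 1
  Position 8 ('c'): window [7,8] length 2
  Position 9 ('e'): window [7,9] length 3
  Position 10 ('e'): repeat (last at 9), move window start to 10
  Position 10 ('e'): window [10,10] length 1
Longest substring with no repeats: "hbcdg" with length 5

5


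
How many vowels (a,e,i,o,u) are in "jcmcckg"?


Input: jcmcckg
Checking each character:
  'j' at position 0: consonant
  'c' at position 1: consonant
  'm' at position 2: consonant
  'c' at position 3: consonant
  'c' at position 4: consonant
  'k' at position 5: consonant
  'g' at position 6: consonant
Total vowels: 0

0


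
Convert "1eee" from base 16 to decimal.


Input: "1eee" in base 16
Positional expansion:
  Digit '1' (value 1) x 16^3 = 4096
  Digit 'e' (value 14) x 16^2 = 3584
  Digit 'e' (value 14) x 16^1 = 224
  Digit 'e' (value 14) x 16^0 = 14
Sum = 7918

7918
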